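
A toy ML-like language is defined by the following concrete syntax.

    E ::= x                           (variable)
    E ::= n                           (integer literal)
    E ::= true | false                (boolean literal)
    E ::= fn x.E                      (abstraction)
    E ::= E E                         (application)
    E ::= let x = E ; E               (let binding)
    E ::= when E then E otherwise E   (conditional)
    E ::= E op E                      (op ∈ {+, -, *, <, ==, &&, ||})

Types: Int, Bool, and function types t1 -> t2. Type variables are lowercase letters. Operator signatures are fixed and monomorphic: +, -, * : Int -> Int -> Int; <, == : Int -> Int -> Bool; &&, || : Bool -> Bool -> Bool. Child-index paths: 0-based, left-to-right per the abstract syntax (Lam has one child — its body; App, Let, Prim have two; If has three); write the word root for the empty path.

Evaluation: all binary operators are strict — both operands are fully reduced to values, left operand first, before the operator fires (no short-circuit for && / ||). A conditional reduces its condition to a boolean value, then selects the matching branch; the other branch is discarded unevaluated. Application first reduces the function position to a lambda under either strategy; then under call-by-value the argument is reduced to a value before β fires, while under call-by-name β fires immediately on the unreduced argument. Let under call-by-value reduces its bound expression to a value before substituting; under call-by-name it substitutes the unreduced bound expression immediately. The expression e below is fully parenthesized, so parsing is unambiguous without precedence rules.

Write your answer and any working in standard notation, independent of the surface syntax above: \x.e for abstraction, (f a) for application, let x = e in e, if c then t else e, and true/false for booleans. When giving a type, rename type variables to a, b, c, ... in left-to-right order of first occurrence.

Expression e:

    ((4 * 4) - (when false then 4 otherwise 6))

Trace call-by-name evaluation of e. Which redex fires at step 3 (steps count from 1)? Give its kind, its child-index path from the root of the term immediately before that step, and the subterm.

Derivation:
step 0: ((4 * 4) - (if false then 4 else 6))
step 1: [delta@0] (16 - (if false then 4 else 6))
step 2: [if@1] (16 - 6)
step 3: [delta@root] 10

Answer: delta at root : (16 - 6)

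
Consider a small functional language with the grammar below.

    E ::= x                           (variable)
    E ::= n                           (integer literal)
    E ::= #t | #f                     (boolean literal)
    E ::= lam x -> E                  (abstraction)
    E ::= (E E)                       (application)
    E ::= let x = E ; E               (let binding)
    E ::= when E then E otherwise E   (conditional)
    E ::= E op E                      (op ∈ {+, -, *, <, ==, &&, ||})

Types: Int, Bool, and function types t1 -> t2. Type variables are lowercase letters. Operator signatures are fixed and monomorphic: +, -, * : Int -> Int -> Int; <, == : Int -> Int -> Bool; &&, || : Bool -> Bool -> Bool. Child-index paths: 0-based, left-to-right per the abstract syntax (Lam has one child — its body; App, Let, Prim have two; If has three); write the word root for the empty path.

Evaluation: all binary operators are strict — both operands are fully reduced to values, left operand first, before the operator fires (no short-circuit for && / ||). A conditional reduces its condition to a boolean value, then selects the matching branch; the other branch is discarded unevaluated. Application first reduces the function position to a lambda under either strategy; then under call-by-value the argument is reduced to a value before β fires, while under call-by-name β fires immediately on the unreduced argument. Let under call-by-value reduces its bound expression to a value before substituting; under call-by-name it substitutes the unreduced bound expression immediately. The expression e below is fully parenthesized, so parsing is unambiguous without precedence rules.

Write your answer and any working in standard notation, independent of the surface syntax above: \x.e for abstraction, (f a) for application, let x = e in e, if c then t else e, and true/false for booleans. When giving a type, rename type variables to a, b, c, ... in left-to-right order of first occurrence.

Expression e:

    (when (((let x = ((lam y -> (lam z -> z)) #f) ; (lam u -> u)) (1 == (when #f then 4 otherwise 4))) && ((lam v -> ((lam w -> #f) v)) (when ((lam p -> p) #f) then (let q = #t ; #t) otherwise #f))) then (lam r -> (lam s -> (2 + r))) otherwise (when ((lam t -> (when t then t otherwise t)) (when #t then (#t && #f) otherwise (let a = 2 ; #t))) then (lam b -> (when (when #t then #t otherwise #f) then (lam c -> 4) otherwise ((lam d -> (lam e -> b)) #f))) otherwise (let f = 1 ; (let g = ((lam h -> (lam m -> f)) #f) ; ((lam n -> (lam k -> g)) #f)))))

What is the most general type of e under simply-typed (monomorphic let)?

Answer: Int -> a -> Int

Working:
z : b
\z._ : b -> b
\y._ : a -> b -> b
  unify a -> b -> b ~ Bool -> c
  unify a ~ Bool
  unify b -> b ~ c
_ _ : b -> b
let x : b -> b
u : d
\u._ : d -> d
  unify Int ~ Int
  unify Bool ~ Bool
  unify Int ~ Int
  unify Int ~ Int
  unify d -> d ~ Bool -> e
  unify d ~ Bool
  unify Bool ~ e
_ _ : Bool
  unify Bool ~ Bool
\w._ : g -> Bool
v : f
  unify g -> Bool ~ f -> h
  unify g ~ f
  unify Bool ~ h
_ _ : Bool
\v._ : f -> Bool
p : i
\p._ : i -> i
  unify i -> i ~ Bool -> j
  unify i ~ Bool
  unify Bool ~ j
_ _ : Bool
  unify Bool ~ Bool
let q : Bool
  unify Bool ~ Bool
  unify f -> Bool ~ Bool -> k
  unify f ~ Bool
  unify Bool ~ k
_ _ : Bool
  unify Bool ~ Bool
  unify Bool ~ Bool
  unify Int ~ Int
r : l
  unify l ~ Int
\s._ : m -> Int
\r._ : Int -> m -> Int
t : n
  unify n ~ Bool
t : Bool
t : Bool
  unify Bool ~ Bool
\t._ : Bool -> Bool
  unify Bool ~ Bool
  unify Bool ~ Bool
  unify Bool ~ Bool
let a : Int
  unify Bool ~ Bool
  unify Bool -> Bool ~ Bool -> o
  unify Bool ~ Bool
  unify Bool ~ o
_ _ : Bool
  unify Bool ~ Bool
  unify Bool ~ Bool
  unify Bool ~ Bool
  unify Bool ~ Bool
\c._ : q -> Int
b : p
\e._ : s -> p
\d._ : r -> s -> p
  unify r -> s -> p ~ Bool -> t
  unify r ~ Bool
  unify s -> p ~ t
_ _ : s -> p
  unify q -> Int ~ s -> p
  unify q ~ s
  unify Int ~ p
\b._ : Int -> s -> Int
let f : Int
f : Int
\m._ : v -> Int
\h._ : u -> v -> Int
  unify u -> v -> Int ~ Bool -> w
  unify u ~ Bool
  unify v -> Int ~ w
_ _ : v -> Int
let g : v -> Int
g : v -> Int
\k._ : y -> v -> Int
\n._ : x -> y -> v -> Int
  unify x -> y -> v -> Int ~ Bool -> z
  unify x ~ Bool
  unify y -> v -> Int ~ z
_ _ : y -> v -> Int
  unify Int -> s -> Int ~ y -> v -> Int
  unify Int ~ y
  unify s -> Int ~ v -> Int
  unify s ~ v
  unify Int ~ Int
  unify Int -> m -> Int ~ Int -> v -> Int
  unify Int ~ Int
  unify m -> Int ~ v -> Int
  unify m ~ v
  unify Int ~ Int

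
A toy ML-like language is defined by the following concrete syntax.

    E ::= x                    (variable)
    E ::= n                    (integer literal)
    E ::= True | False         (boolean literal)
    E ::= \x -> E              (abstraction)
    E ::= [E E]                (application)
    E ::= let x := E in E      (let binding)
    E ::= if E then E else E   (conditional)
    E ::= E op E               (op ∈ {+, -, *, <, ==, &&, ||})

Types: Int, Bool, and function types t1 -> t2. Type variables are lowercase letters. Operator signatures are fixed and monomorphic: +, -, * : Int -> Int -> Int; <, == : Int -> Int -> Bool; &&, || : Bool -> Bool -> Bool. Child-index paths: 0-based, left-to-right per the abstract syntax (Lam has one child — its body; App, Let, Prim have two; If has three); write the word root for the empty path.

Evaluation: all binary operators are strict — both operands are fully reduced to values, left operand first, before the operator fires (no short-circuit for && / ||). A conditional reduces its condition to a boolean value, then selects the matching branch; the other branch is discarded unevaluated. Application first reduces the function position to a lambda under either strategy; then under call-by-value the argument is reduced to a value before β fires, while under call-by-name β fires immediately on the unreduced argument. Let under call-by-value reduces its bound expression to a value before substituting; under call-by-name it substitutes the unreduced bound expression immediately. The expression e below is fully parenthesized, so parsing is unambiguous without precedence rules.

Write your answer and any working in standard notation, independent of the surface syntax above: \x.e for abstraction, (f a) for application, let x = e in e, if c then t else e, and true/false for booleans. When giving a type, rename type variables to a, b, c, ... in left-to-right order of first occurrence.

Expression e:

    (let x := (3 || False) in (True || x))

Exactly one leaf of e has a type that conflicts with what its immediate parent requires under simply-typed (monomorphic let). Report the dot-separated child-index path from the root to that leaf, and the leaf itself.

Answer: 0.0 : 3

Trace:
  unify Int ~ Bool
  FAIL: mismatch Int ~ Bool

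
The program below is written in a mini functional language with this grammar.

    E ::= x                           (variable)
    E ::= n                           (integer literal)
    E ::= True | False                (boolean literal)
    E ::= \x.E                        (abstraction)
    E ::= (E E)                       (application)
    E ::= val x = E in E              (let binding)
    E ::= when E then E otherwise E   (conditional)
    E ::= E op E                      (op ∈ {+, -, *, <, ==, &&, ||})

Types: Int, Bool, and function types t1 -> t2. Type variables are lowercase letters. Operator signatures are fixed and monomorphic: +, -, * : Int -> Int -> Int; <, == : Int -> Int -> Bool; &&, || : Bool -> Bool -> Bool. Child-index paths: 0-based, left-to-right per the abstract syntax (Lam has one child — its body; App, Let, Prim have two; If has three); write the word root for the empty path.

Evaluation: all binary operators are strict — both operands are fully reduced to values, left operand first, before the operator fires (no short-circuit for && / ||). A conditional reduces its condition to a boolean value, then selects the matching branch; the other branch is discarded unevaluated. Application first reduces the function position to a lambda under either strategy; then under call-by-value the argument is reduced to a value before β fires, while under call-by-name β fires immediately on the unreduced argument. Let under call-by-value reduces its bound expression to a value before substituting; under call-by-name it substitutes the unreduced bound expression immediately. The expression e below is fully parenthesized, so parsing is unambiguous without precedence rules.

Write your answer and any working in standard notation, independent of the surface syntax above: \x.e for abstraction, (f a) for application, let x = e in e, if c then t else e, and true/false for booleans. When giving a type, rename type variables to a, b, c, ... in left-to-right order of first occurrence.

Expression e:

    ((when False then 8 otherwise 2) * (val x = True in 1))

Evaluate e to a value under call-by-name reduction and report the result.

Answer: 2

Derivation:
step 0: ((if false then 8 else 2) * (let x = true in 1))
step 1: [if@0] (2 * (let x = true in 1))
step 2: [let@1] (2 * 1)
step 3: [delta@root] 2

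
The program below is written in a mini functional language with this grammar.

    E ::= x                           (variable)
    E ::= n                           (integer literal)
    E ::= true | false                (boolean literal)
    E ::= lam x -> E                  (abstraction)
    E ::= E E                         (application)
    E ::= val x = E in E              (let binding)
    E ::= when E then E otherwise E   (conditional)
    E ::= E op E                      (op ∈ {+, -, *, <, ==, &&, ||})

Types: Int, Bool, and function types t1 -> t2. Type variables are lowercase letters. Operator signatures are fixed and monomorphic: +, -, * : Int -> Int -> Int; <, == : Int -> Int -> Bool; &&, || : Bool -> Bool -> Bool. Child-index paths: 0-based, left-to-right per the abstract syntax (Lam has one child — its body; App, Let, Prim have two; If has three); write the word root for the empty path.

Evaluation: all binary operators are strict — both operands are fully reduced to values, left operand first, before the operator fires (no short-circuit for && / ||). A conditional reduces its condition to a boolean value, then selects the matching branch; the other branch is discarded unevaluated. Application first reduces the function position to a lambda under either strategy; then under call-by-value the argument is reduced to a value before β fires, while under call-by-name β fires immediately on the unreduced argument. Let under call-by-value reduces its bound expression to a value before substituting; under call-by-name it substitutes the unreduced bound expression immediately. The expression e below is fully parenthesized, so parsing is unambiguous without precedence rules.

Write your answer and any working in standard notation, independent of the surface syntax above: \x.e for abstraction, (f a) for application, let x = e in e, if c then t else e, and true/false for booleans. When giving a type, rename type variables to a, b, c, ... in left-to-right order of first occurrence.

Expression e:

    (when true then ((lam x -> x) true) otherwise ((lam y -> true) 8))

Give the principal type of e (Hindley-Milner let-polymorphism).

Working:
  unify Bool ~ Bool
x : a
\x._ : a -> a
  unify a -> a ~ Bool -> b
  unify a ~ Bool
  unify Bool ~ b
_ _ : Bool
\y._ : c -> Bool
  unify c -> Bool ~ Int -> d
  unify c ~ Int
  unify Bool ~ d
_ _ : Bool
  unify Bool ~ Bool

Answer: Bool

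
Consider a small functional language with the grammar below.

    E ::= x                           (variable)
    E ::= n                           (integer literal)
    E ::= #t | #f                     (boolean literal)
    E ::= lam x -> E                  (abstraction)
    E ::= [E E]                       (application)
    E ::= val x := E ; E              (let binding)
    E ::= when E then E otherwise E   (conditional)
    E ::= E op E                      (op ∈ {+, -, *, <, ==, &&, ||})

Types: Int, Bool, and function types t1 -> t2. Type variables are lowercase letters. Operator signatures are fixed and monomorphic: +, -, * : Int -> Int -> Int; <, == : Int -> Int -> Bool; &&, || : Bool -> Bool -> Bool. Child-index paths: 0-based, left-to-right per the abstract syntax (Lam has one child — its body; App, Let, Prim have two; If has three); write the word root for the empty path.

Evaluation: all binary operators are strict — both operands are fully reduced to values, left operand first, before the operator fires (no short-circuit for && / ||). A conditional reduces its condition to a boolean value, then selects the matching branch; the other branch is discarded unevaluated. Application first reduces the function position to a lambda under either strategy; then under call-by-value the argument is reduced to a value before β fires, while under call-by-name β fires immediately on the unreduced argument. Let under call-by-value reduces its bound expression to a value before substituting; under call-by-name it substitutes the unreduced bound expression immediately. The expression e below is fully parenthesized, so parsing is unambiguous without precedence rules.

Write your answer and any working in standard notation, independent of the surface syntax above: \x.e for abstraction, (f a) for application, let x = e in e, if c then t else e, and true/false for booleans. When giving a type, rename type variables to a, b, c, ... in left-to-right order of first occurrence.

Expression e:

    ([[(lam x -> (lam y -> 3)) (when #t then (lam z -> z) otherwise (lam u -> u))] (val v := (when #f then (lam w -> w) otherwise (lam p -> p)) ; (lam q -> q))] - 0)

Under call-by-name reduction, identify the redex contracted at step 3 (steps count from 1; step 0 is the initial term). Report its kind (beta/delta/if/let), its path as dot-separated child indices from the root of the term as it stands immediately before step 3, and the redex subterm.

Derivation:
step 0: ((((\x.(\y.3)) (if true then (\z.z) else (\u.u))) (let v = (if false then (\w.w) else (\p.p)) in (\q.q))) - 0)
step 1: [beta@0.0] (((\y.3) (let v = (if false then (\w.w) else (\p.p)) in (\q.q))) - 0)
step 2: [beta@0] (3 - 0)
step 3: [delta@root] 3

Answer: delta at root : (3 - 0)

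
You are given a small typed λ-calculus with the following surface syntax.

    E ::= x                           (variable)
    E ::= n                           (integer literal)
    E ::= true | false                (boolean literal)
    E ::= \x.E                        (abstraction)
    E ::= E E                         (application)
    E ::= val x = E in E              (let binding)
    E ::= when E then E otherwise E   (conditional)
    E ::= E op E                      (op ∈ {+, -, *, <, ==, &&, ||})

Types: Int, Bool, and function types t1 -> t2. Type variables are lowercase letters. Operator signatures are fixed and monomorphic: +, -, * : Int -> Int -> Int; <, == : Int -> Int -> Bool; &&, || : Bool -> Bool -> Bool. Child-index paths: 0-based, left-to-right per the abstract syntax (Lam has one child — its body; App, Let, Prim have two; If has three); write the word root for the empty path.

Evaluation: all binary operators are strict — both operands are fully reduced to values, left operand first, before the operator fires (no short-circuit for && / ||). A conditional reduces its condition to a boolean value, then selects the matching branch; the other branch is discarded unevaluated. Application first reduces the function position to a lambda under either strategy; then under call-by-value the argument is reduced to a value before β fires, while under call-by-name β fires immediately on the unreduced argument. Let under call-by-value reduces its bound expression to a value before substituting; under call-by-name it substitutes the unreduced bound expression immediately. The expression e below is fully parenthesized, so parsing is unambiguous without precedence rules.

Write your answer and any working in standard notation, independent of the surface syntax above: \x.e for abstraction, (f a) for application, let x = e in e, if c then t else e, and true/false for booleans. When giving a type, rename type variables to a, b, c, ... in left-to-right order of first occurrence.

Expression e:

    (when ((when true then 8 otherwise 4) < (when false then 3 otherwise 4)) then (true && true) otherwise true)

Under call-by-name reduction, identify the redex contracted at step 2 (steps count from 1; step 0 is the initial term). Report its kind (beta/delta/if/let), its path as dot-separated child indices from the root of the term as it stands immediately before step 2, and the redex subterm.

Trace:
step 0: (if ((if true then 8 else 4) < (if false then 3 else 4)) then (true && true) else true)
step 1: [if@0.0] (if (8 < (if false then 3 else 4)) then (true && true) else true)
step 2: [if@0.1] (if (8 < 4) then (true && true) else true)

Answer: if at 0.1 : (if false then 3 else 4)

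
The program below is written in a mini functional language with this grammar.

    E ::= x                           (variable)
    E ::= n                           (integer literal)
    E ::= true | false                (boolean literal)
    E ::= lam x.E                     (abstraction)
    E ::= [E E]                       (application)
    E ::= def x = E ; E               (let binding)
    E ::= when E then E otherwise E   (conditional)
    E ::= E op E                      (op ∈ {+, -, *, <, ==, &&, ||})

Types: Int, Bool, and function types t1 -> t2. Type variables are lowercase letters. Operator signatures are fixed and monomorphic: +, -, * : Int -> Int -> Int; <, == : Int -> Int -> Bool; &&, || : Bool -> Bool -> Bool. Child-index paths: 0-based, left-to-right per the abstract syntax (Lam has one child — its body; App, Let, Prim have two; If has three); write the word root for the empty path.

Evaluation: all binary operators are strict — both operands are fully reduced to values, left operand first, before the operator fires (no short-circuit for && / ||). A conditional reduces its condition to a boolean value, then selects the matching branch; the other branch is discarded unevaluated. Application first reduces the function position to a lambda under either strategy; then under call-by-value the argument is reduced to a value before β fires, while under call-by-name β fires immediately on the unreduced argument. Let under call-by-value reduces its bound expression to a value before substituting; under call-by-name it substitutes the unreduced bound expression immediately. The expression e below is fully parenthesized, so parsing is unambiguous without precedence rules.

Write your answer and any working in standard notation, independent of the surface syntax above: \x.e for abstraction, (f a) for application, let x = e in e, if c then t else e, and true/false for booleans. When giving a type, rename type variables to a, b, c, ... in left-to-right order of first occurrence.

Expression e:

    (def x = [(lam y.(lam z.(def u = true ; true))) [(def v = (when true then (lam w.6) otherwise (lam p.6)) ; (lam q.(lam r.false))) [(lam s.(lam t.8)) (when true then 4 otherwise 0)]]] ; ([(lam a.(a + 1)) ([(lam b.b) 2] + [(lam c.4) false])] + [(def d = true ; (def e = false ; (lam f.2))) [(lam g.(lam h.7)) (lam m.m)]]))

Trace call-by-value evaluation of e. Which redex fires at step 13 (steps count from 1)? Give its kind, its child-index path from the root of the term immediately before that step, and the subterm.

Derivation:
step 0: (let x = ((\y.(\z.(let u = true in true))) ((let v = (if true then (\w.6) else (\p.6)) in (\q.(\r.false))) ((\s.(\t.8)) (if true then 4 else 0)))) in (((\a.(a + 1)) (((\b.b) 2) + ((\c.4) false))) + ((let d = true in (let e = false in (\f.2))) ((\g.(\h.7)) (\m.m)))))
step 1: [if@0.1.0.0] (let x = ((\y.(\z.(let u = true in true))) ((let v = (\w.6) in (\q.(\r.false))) ((\s.(\t.8)) (if true then 4 else 0)))) in (((\a.(a + 1)) (((\b.b) 2) + ((\c.4) false))) + ((let d = true in (let e = false in (\f.2))) ((\g.(\h.7)) (\m.m)))))
step 2: [let@0.1.0] (let x = ((\y.(\z.(let u = true in true))) ((\q.(\r.false)) ((\s.(\t.8)) (if true then 4 else 0)))) in (((\a.(a + 1)) (((\b.b) 2) + ((\c.4) false))) + ((let d = true in (let e = false in (\f.2))) ((\g.(\h.7)) (\m.m)))))
step 3: [if@0.1.1.1] (let x = ((\y.(\z.(let u = true in true))) ((\q.(\r.false)) ((\s.(\t.8)) 4))) in (((\a.(a + 1)) (((\b.b) 2) + ((\c.4) false))) + ((let d = true in (let e = false in (\f.2))) ((\g.(\h.7)) (\m.m)))))
step 4: [beta@0.1.1] (let x = ((\y.(\z.(let u = true in true))) ((\q.(\r.false)) (\t.8))) in (((\a.(a + 1)) (((\b.b) 2) + ((\c.4) false))) + ((let d = true in (let e = false in (\f.2))) ((\g.(\h.7)) (\m.m)))))
step 5: [beta@0.1] (let x = ((\y.(\z.(let u = true in true))) (\r.false)) in (((\a.(a + 1)) (((\b.b) 2) + ((\c.4) false))) + ((let d = true in (let e = false in (\f.2))) ((\g.(\h.7)) (\m.m)))))
step 6: [beta@0] (let x = (\z.(let u = true in true)) in (((\a.(a + 1)) (((\b.b) 2) + ((\c.4) false))) + ((let d = true in (let e = false in (\f.2))) ((\g.(\h.7)) (\m.m)))))
step 7: [let@root] (((\a.(a + 1)) (((\b.b) 2) + ((\c.4) false))) + ((let d = true in (let e = false in (\f.2))) ((\g.(\h.7)) (\m.m))))
step 8: [beta@0.1.0] (((\a.(a + 1)) (2 + ((\c.4) false))) + ((let d = true in (let e = false in (\f.2))) ((\g.(\h.7)) (\m.m))))
step 9: [beta@0.1.1] (((\a.(a + 1)) (2 + 4)) + ((let d = true in (let e = false in (\f.2))) ((\g.(\h.7)) (\m.m))))
step 10: [delta@0.1] (((\a.(a + 1)) 6) + ((let d = true in (let e = false in (\f.2))) ((\g.(\h.7)) (\m.m))))
step 11: [beta@0] ((6 + 1) + ((let d = true in (let e = false in (\f.2))) ((\g.(\h.7)) (\m.m))))
step 12: [delta@0] (7 + ((let d = true in (let e = false in (\f.2))) ((\g.(\h.7)) (\m.m))))
step 13: [let@1.0] (7 + ((let e = false in (\f.2)) ((\g.(\h.7)) (\m.m))))

Answer: let at 1.0 : (let d = true in (let e = false in (\f.2)))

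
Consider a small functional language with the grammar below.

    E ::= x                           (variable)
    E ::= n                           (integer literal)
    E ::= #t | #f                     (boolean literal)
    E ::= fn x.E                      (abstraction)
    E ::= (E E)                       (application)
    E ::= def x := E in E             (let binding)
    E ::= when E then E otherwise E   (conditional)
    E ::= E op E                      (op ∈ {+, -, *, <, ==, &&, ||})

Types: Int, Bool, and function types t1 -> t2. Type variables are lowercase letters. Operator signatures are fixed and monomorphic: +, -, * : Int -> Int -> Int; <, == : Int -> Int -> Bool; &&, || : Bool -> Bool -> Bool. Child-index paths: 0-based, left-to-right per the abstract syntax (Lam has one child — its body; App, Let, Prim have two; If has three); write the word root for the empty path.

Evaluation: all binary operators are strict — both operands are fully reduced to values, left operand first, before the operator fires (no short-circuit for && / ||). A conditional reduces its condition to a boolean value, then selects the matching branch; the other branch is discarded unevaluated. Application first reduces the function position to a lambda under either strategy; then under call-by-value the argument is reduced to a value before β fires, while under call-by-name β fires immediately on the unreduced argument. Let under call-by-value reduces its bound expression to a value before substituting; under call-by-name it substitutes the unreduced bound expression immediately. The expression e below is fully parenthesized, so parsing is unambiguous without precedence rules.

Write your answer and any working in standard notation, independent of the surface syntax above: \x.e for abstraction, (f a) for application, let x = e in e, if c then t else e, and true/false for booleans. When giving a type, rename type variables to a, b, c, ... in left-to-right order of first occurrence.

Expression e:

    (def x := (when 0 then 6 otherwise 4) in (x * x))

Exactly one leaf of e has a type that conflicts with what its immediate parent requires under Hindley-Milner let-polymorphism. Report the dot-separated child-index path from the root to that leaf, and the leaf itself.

Derivation:
  unify Int ~ Bool
  FAIL: mismatch Int ~ Bool

Answer: 0.0 : 0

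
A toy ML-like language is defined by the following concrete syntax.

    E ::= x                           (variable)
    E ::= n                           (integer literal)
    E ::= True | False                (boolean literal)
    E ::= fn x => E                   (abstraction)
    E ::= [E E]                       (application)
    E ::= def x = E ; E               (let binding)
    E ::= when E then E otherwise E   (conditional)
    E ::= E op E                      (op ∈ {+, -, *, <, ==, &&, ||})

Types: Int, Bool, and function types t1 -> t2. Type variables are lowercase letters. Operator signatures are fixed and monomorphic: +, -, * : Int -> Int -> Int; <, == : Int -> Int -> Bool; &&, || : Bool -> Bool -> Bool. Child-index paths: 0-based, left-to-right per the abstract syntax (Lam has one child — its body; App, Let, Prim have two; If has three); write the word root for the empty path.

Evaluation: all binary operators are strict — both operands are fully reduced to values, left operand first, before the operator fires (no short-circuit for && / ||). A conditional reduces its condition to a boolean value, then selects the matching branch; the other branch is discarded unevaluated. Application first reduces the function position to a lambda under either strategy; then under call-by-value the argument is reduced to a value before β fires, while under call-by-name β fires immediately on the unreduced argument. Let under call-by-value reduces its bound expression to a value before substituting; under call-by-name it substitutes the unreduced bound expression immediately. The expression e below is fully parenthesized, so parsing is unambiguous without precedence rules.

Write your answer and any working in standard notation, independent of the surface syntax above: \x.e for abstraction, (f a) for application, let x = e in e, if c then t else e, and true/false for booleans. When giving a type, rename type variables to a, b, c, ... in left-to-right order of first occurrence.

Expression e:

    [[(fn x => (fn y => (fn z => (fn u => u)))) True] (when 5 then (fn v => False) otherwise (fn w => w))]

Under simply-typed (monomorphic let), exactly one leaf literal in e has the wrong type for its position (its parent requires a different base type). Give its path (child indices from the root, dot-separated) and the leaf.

Answer: 1.0 : 5

Derivation:
u : d
\u._ : d -> d
\z._ : c -> d -> d
\y._ : b -> c -> d -> d
\x._ : a -> b -> c -> d -> d
  unify a -> b -> c -> d -> d ~ Bool -> e
  unify a ~ Bool
  unify b -> c -> d -> d ~ e
_ _ : b -> c -> d -> d
  unify Int ~ Bool
  FAIL: mismatch Int ~ Bool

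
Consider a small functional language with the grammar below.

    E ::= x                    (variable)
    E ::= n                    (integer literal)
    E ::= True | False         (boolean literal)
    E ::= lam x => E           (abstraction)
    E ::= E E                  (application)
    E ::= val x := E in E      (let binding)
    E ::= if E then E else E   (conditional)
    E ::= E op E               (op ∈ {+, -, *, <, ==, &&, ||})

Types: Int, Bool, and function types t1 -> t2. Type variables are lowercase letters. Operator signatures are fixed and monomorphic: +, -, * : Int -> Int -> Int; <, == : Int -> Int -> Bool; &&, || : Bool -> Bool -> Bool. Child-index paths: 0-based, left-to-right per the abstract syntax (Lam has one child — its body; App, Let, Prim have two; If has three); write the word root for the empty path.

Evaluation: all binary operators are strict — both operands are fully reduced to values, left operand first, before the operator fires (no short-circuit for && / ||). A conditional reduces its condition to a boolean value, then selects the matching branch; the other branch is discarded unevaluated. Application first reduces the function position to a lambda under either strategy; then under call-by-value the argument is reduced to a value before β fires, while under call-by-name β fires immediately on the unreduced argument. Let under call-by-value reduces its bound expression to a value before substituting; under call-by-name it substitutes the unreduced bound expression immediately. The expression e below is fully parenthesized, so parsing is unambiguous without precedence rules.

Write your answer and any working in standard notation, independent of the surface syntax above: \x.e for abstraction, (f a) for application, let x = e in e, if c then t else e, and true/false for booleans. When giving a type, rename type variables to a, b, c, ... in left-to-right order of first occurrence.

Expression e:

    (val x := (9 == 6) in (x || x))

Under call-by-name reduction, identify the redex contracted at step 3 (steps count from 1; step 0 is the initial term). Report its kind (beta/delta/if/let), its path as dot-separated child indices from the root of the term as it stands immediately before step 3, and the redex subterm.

Working:
step 0: (let x = (9 == 6) in (x || x))
step 1: [let@root] ((9 == 6) || (9 == 6))
step 2: [delta@0] (false || (9 == 6))
step 3: [delta@1] (false || false)

Answer: delta at 1 : (9 == 6)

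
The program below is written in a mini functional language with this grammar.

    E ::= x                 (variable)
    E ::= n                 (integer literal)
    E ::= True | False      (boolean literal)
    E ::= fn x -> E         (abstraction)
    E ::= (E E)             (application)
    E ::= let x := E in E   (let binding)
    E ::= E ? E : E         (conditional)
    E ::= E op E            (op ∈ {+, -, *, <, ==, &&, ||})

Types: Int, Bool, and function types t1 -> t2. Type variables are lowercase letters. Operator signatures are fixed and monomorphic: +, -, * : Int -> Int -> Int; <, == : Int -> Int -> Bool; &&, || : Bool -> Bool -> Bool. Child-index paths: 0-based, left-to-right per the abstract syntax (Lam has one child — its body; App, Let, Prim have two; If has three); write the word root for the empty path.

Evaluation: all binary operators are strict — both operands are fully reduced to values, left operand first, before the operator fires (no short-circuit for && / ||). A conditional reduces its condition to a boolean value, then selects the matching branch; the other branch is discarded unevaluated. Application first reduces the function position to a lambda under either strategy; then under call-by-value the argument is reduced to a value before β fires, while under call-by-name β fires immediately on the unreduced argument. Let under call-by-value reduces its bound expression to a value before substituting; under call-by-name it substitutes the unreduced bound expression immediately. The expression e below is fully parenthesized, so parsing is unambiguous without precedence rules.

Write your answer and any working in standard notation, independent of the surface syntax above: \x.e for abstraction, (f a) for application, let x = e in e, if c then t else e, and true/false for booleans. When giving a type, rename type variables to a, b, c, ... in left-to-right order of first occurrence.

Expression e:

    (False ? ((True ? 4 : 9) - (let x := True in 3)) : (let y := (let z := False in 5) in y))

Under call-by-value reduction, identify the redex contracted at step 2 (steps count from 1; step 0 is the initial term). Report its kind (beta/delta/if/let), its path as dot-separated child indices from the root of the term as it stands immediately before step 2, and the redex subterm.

Working:
step 0: (if false then ((if true then 4 else 9) - (let x = true in 3)) else (let y = (let z = false in 5) in y))
step 1: [if@root] (let y = (let z = false in 5) in y)
step 2: [let@0] (let y = 5 in y)

Answer: let at 0 : (let z = false in 5)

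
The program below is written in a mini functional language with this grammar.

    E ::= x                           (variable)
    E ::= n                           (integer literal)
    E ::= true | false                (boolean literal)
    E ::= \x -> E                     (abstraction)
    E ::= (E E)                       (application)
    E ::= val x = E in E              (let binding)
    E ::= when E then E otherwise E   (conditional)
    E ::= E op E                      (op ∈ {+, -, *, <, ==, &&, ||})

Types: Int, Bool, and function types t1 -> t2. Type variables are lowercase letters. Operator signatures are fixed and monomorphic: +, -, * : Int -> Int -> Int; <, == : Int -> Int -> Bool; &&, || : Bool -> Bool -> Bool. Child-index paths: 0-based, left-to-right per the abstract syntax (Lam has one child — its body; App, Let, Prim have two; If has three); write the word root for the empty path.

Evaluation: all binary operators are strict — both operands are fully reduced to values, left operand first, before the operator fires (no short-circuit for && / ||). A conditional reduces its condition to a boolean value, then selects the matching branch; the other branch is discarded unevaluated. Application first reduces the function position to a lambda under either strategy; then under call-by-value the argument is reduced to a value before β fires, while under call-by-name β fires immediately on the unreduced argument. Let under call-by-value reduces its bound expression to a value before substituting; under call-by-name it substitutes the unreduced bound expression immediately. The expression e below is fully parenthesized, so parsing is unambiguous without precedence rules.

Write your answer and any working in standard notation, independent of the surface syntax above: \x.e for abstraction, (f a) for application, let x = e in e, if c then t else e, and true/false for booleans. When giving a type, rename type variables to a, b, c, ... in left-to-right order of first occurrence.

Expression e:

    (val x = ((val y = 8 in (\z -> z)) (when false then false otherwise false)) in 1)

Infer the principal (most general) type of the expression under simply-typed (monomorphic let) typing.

Answer: Int

Trace:
let y : Int
z : a
\z._ : a -> a
  unify Bool ~ Bool
  unify Bool ~ Bool
  unify a -> a ~ Bool -> b
  unify a ~ Bool
  unify Bool ~ b
_ _ : Bool
let x : Bool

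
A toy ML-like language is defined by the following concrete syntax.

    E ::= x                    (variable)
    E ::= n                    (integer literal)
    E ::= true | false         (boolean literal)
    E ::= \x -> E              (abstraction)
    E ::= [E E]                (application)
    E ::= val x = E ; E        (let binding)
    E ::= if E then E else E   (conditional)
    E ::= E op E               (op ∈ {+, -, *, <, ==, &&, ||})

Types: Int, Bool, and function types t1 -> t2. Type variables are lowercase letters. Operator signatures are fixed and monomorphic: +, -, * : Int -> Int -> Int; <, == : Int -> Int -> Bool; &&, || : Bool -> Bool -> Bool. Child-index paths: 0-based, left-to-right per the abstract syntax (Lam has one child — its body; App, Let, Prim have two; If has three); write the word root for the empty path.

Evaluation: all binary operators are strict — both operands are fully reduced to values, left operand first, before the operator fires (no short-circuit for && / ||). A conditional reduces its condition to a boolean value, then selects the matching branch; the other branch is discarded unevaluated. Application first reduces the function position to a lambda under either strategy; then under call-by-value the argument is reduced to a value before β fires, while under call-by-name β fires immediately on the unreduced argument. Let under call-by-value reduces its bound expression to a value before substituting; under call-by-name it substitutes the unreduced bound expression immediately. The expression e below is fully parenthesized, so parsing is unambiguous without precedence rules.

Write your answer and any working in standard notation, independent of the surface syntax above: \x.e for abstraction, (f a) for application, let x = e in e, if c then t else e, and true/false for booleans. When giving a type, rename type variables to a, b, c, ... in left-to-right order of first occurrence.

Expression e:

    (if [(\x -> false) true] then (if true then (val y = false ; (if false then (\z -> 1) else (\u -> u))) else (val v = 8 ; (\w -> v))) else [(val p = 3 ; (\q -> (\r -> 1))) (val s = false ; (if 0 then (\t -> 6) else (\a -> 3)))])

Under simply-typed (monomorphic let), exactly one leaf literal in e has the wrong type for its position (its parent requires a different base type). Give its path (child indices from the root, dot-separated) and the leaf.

Answer: 2.1.1.0 : 0

Trace:
\x._ : a -> Bool
  unify a -> Bool ~ Bool -> b
  unify a ~ Bool
  unify Bool ~ b
_ _ : Bool
  unify Bool ~ Bool
  unify Bool ~ Bool
let y : Bool
  unify Bool ~ Bool
\z._ : c -> Int
u : d
\u._ : d -> d
  unify c -> Int ~ d -> d
  unify c ~ d
  unify Int ~ d
let v : Int
v : Int
\w._ : e -> Int
  unify Int -> Int ~ e -> Int
  unify Int ~ e
  unify Int ~ Int
let p : Int
\r._ : g -> Int
\q._ : f -> g -> Int
let s : Bool
  unify Int ~ Bool
  FAIL: mismatch Int ~ Bool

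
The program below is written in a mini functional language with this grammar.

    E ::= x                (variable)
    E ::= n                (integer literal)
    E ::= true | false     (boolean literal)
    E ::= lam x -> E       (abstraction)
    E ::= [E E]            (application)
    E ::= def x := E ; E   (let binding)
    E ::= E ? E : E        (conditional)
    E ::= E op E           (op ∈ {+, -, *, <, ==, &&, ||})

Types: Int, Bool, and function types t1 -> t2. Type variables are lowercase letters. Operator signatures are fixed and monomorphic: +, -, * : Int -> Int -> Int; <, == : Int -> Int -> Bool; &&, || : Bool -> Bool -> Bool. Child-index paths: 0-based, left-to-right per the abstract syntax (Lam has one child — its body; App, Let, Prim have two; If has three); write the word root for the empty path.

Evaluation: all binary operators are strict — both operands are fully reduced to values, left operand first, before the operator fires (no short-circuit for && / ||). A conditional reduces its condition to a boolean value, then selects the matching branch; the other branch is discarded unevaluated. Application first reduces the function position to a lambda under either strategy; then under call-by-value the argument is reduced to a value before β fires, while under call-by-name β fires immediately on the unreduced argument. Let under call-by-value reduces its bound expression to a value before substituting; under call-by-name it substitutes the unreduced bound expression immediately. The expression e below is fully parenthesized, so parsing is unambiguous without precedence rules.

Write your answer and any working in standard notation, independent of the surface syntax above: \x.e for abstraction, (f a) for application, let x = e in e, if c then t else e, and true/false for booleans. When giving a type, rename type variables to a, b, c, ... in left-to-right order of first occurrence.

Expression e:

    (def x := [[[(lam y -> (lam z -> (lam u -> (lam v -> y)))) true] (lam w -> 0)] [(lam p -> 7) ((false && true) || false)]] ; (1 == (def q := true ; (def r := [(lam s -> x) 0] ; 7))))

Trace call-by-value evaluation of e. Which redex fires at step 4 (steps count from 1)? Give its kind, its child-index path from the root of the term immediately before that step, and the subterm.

Trace:
step 0: (let x = ((((\y.(\z.(\u.(\v.y)))) true) (\w.0)) ((\p.7) ((false && true) || false))) in (1 == (let q = true in (let r = ((\s.x) 0) in 7))))
step 1: [beta@0.0.0] (let x = (((\z.(\u.(\v.true))) (\w.0)) ((\p.7) ((false && true) || false))) in (1 == (let q = true in (let r = ((\s.x) 0) in 7))))
step 2: [beta@0.0] (let x = ((\u.(\v.true)) ((\p.7) ((false && true) || false))) in (1 == (let q = true in (let r = ((\s.x) 0) in 7))))
step 3: [delta@0.1.1.0] (let x = ((\u.(\v.true)) ((\p.7) (false || false))) in (1 == (let q = true in (let r = ((\s.x) 0) in 7))))
step 4: [delta@0.1.1] (let x = ((\u.(\v.true)) ((\p.7) false)) in (1 == (let q = true in (let r = ((\s.x) 0) in 7))))

Answer: delta at 0.1.1 : (false || false)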